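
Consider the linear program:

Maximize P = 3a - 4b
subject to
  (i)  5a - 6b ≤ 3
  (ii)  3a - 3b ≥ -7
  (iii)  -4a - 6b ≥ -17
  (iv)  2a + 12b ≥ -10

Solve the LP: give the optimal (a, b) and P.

a = -1/3, b = -7/9, maximum P = 19/9

Vertices and P = 3a - 4b:
  (20/9, 73/54) → P = 34/27
  (-1/3, -7/9) → P = 19/9
  (3/10, 79/30) → P = -289/30
  (-19/7, -8/21) → P = -139/21

The optimum lies where 5a - 6b = 3 and 2a + 12b = -10.
Solving simultaneously gives a = -1/3, b = -7/9.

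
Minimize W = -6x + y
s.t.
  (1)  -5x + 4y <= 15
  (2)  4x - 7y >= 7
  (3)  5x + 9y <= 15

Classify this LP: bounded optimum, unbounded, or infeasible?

From the feasible point (-7, -5), moving in the direction (9, -5) keeps every constraint satisfied while W decreases without bound.

unbounded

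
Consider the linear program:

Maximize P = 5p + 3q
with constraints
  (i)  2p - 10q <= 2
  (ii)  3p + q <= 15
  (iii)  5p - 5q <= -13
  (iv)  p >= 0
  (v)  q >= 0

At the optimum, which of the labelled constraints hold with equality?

Feasible corners and P = 5p + 3q:
  (31/10, 57/10) → P = 163/5
  (0, 15) → P = 45
  (0, 13/5) → P = 39/5

The maximum is at (0, 15). Substituting into each constraint, equality holds for (ii) and (iv); the remaining constraints have slack.

(ii) and (iv)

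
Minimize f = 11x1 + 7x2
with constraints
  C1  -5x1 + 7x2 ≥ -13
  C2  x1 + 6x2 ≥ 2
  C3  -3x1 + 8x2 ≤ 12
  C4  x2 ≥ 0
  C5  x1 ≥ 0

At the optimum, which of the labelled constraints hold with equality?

C2 and C5

Feasible corners and f = 11x1 + 7x2:
  (188/19, 99/19) → f = 2761/19
  (13/5, 0) → f = 143/5
  (2, 0) → f = 22
  (0, 1/3) → f = 7/3
  (0, 3/2) → f = 21/2

The minimum is at (0, 1/3). Substituting into each constraint, equality holds for C2 and C5; the remaining constraints have slack.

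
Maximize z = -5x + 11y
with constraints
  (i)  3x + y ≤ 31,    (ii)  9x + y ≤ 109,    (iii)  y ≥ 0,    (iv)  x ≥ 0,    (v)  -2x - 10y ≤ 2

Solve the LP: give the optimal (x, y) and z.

x = 0, y = 31, maximum z = 341

Corner points and z = -5x + 11y:
  (31/3, 0) → z = -155/3
  (0, 31) → z = 341
  (0, 0) → z = 0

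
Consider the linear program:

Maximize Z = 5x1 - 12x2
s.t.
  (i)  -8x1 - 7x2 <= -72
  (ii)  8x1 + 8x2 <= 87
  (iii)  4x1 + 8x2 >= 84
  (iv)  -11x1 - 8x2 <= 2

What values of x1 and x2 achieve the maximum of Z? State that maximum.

x1 = 3/4, x2 = 81/8, maximum Z = -471/4

Corner points and Z = 5x1 - 12x2:
  (-33/8, 15) → Z = -1605/8
  (-1/3, 32/3) → Z = -389/3
  (3/4, 81/8) → Z = -471/4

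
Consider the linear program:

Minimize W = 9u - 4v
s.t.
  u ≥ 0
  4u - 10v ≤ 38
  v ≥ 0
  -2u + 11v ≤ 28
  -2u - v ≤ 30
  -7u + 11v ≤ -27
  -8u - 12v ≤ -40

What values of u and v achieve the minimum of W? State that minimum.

Extreme points and W = 9u - 4v:
  (19/2, 0) → W = 171/2
  (349/12, 47/6) → W = 2765/12
  (5, 0) → W = 45
  (11, 50/11) → W = 889/11
  (191/43, 16/43) → W = 1655/43

At the optimal vertex, -7u + 11v = -27 and -8u - 12v = -40.
Solving simultaneously gives u = 191/43, v = 16/43.

u = 191/43, v = 16/43, minimum W = 1655/43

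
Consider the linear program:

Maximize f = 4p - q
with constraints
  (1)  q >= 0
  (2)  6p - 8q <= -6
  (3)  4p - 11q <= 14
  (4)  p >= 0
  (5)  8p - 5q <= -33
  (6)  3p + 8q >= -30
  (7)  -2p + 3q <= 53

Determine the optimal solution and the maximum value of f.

p = 83/7, q = 179/7, maximum f = 153/7

Corner points and f = 4p - q:
  (0, 33/5) → f = -33/5
  (0, 53/3) → f = -53/3
  (83/7, 179/7) → f = 153/7

The binding constraints are 8p - 5q = -33 and -2p + 3q = 53.
Solving simultaneously gives p = 83/7, q = 179/7.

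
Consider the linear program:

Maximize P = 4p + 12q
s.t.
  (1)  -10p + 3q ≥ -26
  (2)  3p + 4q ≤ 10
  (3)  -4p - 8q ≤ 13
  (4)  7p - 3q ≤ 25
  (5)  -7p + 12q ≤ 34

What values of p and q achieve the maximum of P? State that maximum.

Feasible corners and P = 4p + 12q:
  (134/49, 22/49) → P = 800/49
  (169/92, -117/46) → P = -533/23
  (-1/4, 43/16) → P = 125/4
  (-107/26, 45/104) → P = -293/26

The binding constraints are 3p + 4q = 10 and -7p + 12q = 34.
Solving simultaneously gives p = -1/4, q = 43/16.

p = -1/4, q = 43/16, maximum P = 125/4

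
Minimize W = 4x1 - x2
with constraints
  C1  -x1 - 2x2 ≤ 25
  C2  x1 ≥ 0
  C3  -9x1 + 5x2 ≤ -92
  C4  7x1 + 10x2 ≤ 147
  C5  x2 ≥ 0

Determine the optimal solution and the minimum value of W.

At the optimal vertex, -9x1 + 5x2 = -92 and x2 = 0.
Solving simultaneously gives x1 = 92/9, x2 = 0.

x1 = 92/9, x2 = 0, minimum W = 368/9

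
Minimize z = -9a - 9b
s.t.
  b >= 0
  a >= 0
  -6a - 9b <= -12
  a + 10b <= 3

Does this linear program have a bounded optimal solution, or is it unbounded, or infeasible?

bounded optimum

Extreme points and z = -9a - 9b:
  (2, 0) → z = -18
  (3, 0) → z = -27
  (31/17, 2/17) → z = -297/17
The feasible region has finitely many vertices and no improving ray; the minimum is -27 at (3, 0).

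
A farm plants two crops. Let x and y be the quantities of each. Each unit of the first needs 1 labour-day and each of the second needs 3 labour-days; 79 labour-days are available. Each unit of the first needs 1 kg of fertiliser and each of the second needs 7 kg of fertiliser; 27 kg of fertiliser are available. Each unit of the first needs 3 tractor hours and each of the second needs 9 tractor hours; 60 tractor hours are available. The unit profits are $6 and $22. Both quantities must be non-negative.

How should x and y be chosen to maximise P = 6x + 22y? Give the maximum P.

Extreme points and P = 6x + 22y:
  (0, 0) → P = 0
  (0, 27/7) → P = 594/7
  (20, 0) → P = 120
  (59/4, 7/4) → P = 127

x = 59/4, y = 7/4, maximum P = 127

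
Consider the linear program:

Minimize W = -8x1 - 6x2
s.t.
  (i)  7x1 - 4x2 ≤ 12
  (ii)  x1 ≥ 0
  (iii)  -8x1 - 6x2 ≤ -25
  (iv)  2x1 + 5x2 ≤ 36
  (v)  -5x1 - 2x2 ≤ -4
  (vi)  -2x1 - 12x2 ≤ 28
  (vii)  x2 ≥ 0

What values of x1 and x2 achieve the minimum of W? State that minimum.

x1 = 204/43, x2 = 228/43, minimum W = -3000/43

At the optimal vertex, 7x1 - 4x2 = 12 and 2x1 + 5x2 = 36.
Solving simultaneously gives x1 = 204/43, x2 = 228/43.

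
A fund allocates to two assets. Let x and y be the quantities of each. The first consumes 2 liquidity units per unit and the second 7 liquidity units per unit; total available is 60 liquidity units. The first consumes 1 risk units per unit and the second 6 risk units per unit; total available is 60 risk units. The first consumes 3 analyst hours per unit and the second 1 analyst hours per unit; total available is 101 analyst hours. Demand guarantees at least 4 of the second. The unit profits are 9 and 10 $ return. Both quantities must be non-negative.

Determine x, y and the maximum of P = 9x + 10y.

x = 16, y = 4, maximum P = 184

Vertices and P = 9x + 10y:
  (0, 60/7) → P = 600/7
  (0, 4) → P = 40
  (16, 4) → P = 184

The optimum lies where 2x + 7y = 60 and y = 4.
Solving simultaneously gives x = 16, y = 4.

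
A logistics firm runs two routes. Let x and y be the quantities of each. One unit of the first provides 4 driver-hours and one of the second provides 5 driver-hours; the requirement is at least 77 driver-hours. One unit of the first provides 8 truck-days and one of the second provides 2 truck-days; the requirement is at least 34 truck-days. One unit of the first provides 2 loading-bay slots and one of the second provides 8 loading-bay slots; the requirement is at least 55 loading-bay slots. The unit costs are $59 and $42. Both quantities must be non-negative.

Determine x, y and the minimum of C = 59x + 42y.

Extreme points and C = 59x + 42y:
  (0, 17) → C = 714
  (55/2, 0) → C = 3245/2
  (1/2, 15) → C = 1319/2
  (31/2, 3) → C = 2081/2
The feasible region is unbounded (it extends along (0, 1), (1, 0)), but C strictly increases along every unbounded feasible direction, so there is no improving ray and the minimum is attained at a vertex.

x = 1/2, y = 15, minimum C = 1319/2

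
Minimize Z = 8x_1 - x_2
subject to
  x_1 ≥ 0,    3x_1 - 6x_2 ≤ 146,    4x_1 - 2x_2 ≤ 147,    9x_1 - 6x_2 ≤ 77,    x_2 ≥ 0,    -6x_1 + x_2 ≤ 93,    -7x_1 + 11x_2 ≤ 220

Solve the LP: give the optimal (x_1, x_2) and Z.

Corner points and Z = 8x_1 - x_2:
  (0, 0) → Z = 0
  (0, 20) → Z = -20
  (77/9, 0) → Z = 616/9
  (2167/57, 2519/57) → Z = 4939/19

x_1 = 0, x_2 = 20, minimum Z = -20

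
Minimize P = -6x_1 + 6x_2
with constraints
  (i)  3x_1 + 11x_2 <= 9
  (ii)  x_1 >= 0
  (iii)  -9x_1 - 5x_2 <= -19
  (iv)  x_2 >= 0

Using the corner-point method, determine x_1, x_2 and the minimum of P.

Extreme points and P = -6x_1 + 6x_2:
  (41/21, 2/7) → P = -10
  (3, 0) → P = -18
  (19/9, 0) → P = -38/3

At the optimal vertex, 3x_1 + 11x_2 = 9 and x_2 = 0.
Solving simultaneously gives x_1 = 3, x_2 = 0.

x_1 = 3, x_2 = 0, minimum P = -18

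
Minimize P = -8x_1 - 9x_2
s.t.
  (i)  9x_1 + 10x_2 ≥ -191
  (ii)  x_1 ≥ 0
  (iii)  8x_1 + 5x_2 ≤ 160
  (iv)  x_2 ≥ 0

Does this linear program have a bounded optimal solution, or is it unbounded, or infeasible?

Vertices and P = -8x_1 - 9x_2:
  (0, 32) → P = -288
  (0, 0) → P = 0
  (20, 0) → P = -160
The feasible region has finitely many vertices and no improving ray; the minimum is -288 at (0, 32).

bounded optimum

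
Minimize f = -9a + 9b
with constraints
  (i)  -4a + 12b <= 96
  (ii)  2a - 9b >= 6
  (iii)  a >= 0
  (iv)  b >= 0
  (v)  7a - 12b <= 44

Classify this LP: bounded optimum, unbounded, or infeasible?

Corner points and f = -9a + 9b:
  (3, 0) → f = -27
  (108/13, 46/39) → f = -834/13
  (44/7, 0) → f = -396/7
The feasible region has finitely many vertices and no improving ray; the minimum is -834/13 at (108/13, 46/39).

bounded optimum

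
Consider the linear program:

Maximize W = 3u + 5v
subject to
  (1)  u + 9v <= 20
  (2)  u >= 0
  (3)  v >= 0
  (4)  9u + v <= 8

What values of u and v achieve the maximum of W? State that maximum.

u = 13/20, v = 43/20, maximum W = 127/10

Vertices and W = 3u + 5v:
  (0, 20/9) → W = 100/9
  (13/20, 43/20) → W = 127/10
  (0, 0) → W = 0
  (8/9, 0) → W = 8/3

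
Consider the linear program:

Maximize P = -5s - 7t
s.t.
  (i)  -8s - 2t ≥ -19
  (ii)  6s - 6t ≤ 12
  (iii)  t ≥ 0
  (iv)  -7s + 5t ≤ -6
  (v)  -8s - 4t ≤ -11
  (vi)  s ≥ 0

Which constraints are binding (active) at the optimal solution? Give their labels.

(iii) and (v)

Vertices and P = -5s - 7t:
  (23/10, 3/10) → P = -68/5
  (107/54, 85/54) → P = -565/27
  (2, 0) → P = -10
  (11/8, 0) → P = -55/8
  (79/68, 29/68) → P = -299/34

The maximum is at (11/8, 0). Substituting into each constraint, equality holds for (iii) and (v); the remaining constraints have slack.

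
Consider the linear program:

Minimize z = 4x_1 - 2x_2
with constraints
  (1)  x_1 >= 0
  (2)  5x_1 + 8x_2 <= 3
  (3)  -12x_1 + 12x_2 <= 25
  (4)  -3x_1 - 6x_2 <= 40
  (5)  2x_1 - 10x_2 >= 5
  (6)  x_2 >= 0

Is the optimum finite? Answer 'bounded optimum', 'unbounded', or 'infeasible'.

The boundaries x_1 = 0 and 5x_1 + 8x_2 = 3 meet at (0, 3/8), but that point violates 2x_1 - 10x_2 ≥ 5. Every candidate vertex is excluded by some other constraint, so the feasible region is empty.

infeasible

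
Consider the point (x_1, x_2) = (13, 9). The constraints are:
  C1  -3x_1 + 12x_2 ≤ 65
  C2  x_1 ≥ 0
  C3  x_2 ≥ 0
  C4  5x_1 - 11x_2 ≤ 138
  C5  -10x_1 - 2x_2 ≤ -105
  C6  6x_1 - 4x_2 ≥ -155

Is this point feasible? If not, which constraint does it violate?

Constraint C1: -3x_1 + 12x_2 = 69, which is not ≤ 65. All other constraints are satisfied.

not feasible — violates C1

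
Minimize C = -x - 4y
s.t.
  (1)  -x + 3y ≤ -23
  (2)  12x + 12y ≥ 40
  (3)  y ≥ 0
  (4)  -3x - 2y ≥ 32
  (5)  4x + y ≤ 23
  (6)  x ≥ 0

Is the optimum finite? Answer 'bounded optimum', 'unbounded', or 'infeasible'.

infeasible

The boundaries 4x + y = 23 and x = 0 meet at (0, 23), but that point violates -x + 3y ≤ -23. Every candidate vertex is excluded by some other constraint, so the feasible region is empty.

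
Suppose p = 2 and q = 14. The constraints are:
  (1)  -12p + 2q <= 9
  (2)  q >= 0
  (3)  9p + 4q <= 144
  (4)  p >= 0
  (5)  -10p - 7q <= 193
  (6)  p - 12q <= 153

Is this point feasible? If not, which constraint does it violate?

(1): 4 ≤ 9 ✓
(2): 14 ≥ 0 ✓
(3): 74 ≤ 144 ✓
(4): 2 ≥ 0 ✓
(5): -118 ≤ 193 ✓
(6): -166 ≤ 153 ✓

feasible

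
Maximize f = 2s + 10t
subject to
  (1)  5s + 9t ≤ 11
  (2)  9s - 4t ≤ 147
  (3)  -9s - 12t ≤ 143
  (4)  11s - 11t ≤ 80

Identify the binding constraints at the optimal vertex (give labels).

Corner points and f = 2s + 10t:
  (-473/7, 814/21) → f = 5302/21
  (841/154, -279/154) → f = -554/77
  (-613/231, -2293/231) → f = -732/7

The maximum is at (-473/7, 814/21). Substituting into each constraint, equality holds for (1) and (3); the remaining constraints have slack.

(1) and (3)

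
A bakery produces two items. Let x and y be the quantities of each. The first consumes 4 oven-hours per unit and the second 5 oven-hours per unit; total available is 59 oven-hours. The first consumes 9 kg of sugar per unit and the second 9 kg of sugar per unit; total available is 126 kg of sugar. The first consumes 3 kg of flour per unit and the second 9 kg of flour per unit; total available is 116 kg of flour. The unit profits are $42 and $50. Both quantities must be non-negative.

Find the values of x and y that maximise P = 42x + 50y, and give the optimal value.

x = 11, y = 3, maximum P = 612

Corner points and P = 42x + 50y:
  (0, 0) → P = 0
  (0, 59/5) → P = 590
  (14, 0) → P = 588
  (11, 3) → P = 612

At the optimal vertex, 4x + 5y = 59 and 9x + 9y = 126.
Solving simultaneously gives x = 11, y = 3.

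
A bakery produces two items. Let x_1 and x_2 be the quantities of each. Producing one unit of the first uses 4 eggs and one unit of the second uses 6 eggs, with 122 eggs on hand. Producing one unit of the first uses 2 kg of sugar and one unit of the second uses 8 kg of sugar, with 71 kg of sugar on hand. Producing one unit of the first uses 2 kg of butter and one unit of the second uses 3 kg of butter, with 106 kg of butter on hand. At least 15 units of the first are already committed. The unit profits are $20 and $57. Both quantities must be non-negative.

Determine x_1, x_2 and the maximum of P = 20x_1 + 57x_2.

x_1 = 55/2, x_2 = 2, maximum P = 664

Vertices and P = 20x_1 + 57x_2:
  (61/2, 0) → P = 610
  (15, 0) → P = 300
  (55/2, 2) → P = 664
  (15, 41/8) → P = 4737/8

The binding constraints are 4x_1 + 6x_2 = 122 and 2x_1 + 8x_2 = 71.
Solving simultaneously gives x_1 = 55/2, x_2 = 2.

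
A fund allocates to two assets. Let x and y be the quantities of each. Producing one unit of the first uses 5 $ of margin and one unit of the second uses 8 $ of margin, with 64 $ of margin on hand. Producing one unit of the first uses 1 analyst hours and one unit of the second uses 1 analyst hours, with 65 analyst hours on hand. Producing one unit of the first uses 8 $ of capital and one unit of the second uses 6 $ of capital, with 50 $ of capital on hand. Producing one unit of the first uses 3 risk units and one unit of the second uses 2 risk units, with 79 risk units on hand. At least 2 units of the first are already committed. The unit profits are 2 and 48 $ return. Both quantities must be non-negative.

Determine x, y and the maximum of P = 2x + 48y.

x = 2, y = 17/3, maximum P = 276

The optimum lies where 8x + 6y = 50 and x = 2.
Solving simultaneously gives x = 2, y = 17/3.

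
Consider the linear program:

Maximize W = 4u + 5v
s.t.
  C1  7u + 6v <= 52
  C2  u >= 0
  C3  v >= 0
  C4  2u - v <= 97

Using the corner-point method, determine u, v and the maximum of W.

u = 0, v = 26/3, maximum W = 130/3

Extreme points and W = 4u + 5v:
  (0, 26/3) → W = 130/3
  (52/7, 0) → W = 208/7
  (0, 0) → W = 0

The binding constraints are 7u + 6v = 52 and u = 0.
Solving simultaneously gives u = 0, v = 26/3.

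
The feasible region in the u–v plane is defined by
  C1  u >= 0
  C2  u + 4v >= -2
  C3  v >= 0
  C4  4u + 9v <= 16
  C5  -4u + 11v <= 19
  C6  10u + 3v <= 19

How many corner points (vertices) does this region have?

The feasible vertices (each the meet of two boundaries and inside every other half-plane) are:
  (0, 0)
  (0, 19/11)
  (19/10, 0)
  (1/16, 7/4)
  (41/26, 14/13)

5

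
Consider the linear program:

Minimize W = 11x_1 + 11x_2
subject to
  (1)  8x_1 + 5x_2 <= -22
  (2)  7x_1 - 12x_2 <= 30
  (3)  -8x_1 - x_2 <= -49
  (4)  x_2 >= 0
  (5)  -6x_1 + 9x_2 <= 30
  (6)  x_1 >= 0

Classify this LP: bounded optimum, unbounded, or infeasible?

The boundaries 7x_1 - 12x_2 = 30 and -8x_1 - x_2 = -49 meet at (6, 1), but that point violates 8x_1 + 5x_2 ≤ -22. Every candidate vertex is excluded by some other constraint, so the feasible region is empty.

infeasible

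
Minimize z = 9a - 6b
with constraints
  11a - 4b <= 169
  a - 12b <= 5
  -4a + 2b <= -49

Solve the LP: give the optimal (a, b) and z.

The optimum lies where 11a - 4b = 169 and -4a + 2b = -49.
Solving simultaneously gives a = 71/3, b = 137/6.

a = 71/3, b = 137/6, minimum z = 76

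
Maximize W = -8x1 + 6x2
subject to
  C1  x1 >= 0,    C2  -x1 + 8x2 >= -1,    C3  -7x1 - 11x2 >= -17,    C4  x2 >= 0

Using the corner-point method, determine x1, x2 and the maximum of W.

Vertices and W = -8x1 + 6x2:
  (0, 17/11) → W = 102/11
  (0, 0) → W = 0
  (147/67, 10/67) → W = -1116/67
  (1, 0) → W = -8

x1 = 0, x2 = 17/11, maximum W = 102/11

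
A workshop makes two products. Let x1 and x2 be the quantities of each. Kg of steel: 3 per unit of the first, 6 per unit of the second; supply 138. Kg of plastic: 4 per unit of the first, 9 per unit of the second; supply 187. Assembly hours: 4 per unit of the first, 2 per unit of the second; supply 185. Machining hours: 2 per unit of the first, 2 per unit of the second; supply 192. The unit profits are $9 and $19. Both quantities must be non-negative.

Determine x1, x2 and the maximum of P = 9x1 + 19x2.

x1 = 40, x2 = 3, maximum P = 417

Vertices and P = 9x1 + 19x2:
  (0, 0) → P = 0
  (0, 187/9) → P = 3553/9
  (46, 0) → P = 414
  (40, 3) → P = 417

At the optimal vertex, 3x1 + 6x2 = 138 and 4x1 + 9x2 = 187.
Solving simultaneously gives x1 = 40, x2 = 3.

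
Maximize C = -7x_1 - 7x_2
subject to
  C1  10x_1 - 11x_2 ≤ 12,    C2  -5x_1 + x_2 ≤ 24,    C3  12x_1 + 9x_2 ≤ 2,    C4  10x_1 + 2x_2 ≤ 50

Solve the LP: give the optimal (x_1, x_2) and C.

x_1 = -92/15, x_2 = -20/3, maximum C = 448/5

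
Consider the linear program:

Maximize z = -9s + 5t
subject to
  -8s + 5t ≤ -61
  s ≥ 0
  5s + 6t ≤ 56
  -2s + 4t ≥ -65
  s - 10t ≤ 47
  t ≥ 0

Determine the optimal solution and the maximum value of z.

s = 61/8, t = 0, maximum z = -549/8

Vertices and z = -9s + 5t:
  (646/73, 143/73) → z = -5099/73
  (61/8, 0) → z = -549/8
  (56/5, 0) → z = -504/5

The binding constraints are -8s + 5t = -61 and t = 0.
Solving simultaneously gives s = 61/8, t = 0.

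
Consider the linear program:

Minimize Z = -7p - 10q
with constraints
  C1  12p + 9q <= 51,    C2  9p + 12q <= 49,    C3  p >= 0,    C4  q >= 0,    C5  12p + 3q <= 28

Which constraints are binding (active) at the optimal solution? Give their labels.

C2 and C3

Extreme points and Z = -7p - 10q:
  (0, 49/12) → Z = -245/6
  (21/13, 112/39) → Z = -1561/39
  (0, 0) → Z = 0
  (7/3, 0) → Z = -49/3

The minimum is at (0, 49/12). Substituting into each constraint, equality holds for C2 and C3; the remaining constraints have slack.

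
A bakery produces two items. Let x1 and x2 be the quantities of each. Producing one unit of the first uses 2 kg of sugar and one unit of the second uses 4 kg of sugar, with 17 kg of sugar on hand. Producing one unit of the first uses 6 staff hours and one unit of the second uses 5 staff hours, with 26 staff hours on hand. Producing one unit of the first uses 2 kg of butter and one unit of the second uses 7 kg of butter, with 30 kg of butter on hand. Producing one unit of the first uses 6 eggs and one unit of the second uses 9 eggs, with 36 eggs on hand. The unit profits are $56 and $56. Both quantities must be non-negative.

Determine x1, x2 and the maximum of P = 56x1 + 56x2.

Extreme points and P = 56x1 + 56x2:
  (0, 0) → P = 0
  (0, 4) → P = 224
  (13/3, 0) → P = 728/3
  (9/4, 5/2) → P = 266

x1 = 9/4, x2 = 5/2, maximum P = 266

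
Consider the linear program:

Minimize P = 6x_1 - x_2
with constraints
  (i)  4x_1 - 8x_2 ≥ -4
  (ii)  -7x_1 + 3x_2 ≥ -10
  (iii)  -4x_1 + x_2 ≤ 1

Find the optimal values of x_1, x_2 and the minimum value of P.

Vertices and P = 6x_1 - x_2:
  (23/11, 17/11) → P = 11
  (-1/7, 3/7) → P = -9/7
  (-13/5, -47/5) → P = -31/5

The binding constraints are -7x_1 + 3x_2 = -10 and -4x_1 + x_2 = 1.
Solving simultaneously gives x_1 = -13/5, x_2 = -47/5.

x_1 = -13/5, x_2 = -47/5, minimum P = -31/5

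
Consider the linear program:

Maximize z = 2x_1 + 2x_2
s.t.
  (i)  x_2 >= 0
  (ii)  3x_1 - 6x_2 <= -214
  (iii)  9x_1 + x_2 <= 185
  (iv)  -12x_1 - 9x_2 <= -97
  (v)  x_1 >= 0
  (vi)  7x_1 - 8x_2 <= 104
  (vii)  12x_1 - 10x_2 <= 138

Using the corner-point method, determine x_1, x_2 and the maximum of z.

Vertices and z = 2x_1 + 2x_2:
  (896/57, 827/19) → z = 6754/57
  (0, 107/3) → z = 214/3
  (0, 185) → z = 370

The binding constraints are 9x_1 + x_2 = 185 and x_1 = 0.
Solving simultaneously gives x_1 = 0, x_2 = 185.

x_1 = 0, x_2 = 185, maximum z = 370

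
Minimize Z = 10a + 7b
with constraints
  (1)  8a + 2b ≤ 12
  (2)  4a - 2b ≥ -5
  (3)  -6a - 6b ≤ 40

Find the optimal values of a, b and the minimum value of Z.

a = -55/18, b = -65/18, minimum Z = -335/6

Extreme points and Z = 10a + 7b:
  (7/12, 11/3) → Z = 63/2
  (38/9, -98/9) → Z = -34
  (-55/18, -65/18) → Z = -335/6

The optimum lies where 4a - 2b = -5 and -6a - 6b = 40.
Solving simultaneously gives a = -55/18, b = -65/18.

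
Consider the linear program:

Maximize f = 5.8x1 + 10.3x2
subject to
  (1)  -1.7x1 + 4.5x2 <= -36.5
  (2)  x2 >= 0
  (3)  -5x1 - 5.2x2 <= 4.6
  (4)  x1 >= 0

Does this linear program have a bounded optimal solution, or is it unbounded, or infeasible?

From the feasible point (365/17, 0), moving in the direction (4.5, 1.7) keeps every constraint satisfied while f increases without bound.

unbounded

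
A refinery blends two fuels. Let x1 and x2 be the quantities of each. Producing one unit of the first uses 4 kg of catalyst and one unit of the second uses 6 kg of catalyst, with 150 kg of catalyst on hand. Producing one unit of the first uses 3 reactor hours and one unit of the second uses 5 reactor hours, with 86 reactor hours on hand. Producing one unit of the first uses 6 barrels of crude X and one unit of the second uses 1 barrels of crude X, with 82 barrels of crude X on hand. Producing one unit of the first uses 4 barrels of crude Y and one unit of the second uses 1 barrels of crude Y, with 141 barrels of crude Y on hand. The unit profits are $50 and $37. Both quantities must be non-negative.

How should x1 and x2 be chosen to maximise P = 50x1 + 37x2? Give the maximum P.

x1 = 12, x2 = 10, maximum P = 970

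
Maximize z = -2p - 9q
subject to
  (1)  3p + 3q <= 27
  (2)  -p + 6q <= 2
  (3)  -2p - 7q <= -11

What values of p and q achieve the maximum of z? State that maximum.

p = 52/5, q = -7/5, maximum z = -41/5

Extreme points and z = -2p - 9q:
  (52/7, 11/7) → z = -29
  (52/5, -7/5) → z = -41/5
  (52/19, 15/19) → z = -239/19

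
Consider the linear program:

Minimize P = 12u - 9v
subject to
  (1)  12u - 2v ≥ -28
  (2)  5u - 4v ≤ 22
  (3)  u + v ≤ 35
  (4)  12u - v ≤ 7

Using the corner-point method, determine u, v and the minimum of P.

u = 3, v = 32, minimum P = -252

Extreme points and P = 12u - 9v:
  (-78/19, -202/19) → P = 882/19
  (3, 32) → P = -252
  (6/43, -229/43) → P = 2133/43
  (42/13, 413/13) → P = -3213/13

The binding constraints are 12u - 2v = -28 and u + v = 35.
Solving simultaneously gives u = 3, v = 32.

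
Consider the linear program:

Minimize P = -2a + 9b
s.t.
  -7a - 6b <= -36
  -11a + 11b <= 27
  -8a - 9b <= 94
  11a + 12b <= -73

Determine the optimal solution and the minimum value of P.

a = 157, b = -150, minimum P = -1664

The binding constraints are -8a - 9b = 94 and 11a + 12b = -73.
Solving simultaneously gives a = 157, b = -150.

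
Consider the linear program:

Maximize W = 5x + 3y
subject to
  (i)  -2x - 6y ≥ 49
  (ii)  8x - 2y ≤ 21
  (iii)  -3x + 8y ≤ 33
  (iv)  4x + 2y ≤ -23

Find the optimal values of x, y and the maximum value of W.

The feasible region is unbounded (it extends along (-8, -3), (-1, -4)), but W strictly decreases along every unbounded feasible direction, so there is no improving ray and the maximum is attained at a vertex.

x = -2, y = -15/2, maximum W = -65/2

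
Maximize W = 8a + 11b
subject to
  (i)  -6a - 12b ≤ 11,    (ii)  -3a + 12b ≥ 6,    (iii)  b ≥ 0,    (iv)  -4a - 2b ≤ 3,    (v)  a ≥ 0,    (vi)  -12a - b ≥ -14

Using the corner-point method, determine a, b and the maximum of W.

a = 0, b = 14, maximum W = 154

Vertices and W = 8a + 11b:
  (0, 1/2) → W = 11/2
  (54/49, 38/49) → W = 850/49
  (0, 14) → W = 154

At the optimal vertex, a = 0 and -12a - b = -14.
Solving simultaneously gives a = 0, b = 14.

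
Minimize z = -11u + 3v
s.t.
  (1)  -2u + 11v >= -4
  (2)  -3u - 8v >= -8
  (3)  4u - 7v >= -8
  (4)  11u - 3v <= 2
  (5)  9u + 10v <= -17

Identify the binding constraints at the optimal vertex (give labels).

Feasible corners and z = -11u + 3v:
  (-58/15, -16/15) → z = 118/3
  (-21/17, -10/17) → z = 201/17
  (-199/103, 4/103) → z = 2201/103

The minimum is at (-21/17, -10/17). Substituting into each constraint, equality holds for (1) and (5); the remaining constraints have slack.

(1) and (5)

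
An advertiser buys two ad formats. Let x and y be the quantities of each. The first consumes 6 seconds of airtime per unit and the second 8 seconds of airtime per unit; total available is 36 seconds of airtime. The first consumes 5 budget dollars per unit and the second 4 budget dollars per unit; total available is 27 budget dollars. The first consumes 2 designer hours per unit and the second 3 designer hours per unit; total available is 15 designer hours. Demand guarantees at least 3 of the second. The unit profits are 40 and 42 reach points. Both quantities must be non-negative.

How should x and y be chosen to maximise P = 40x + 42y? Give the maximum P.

Feasible corners and P = 40x + 42y:
  (0, 9/2) → P = 189
  (0, 3) → P = 126
  (2, 3) → P = 206

The binding constraints are 6x + 8y = 36 and y = 3.
Solving simultaneously gives x = 2, y = 3.

x = 2, y = 3, maximum P = 206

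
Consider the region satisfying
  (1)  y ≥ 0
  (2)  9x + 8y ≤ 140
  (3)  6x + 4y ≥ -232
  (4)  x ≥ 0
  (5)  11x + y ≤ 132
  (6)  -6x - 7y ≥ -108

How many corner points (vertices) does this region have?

Intersecting each pair of boundary lines and keeping only the points that satisfy every inequality leaves:
  (0, 0)
  (12, 0)
  (916/79, 352/79)
  (116/15, 44/5)
  (0, 108/7)

5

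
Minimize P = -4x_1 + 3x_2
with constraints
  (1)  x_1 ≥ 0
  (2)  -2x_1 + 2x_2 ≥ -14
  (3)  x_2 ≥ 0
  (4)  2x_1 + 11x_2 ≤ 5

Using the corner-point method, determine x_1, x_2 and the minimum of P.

Corner points and P = -4x_1 + 3x_2:
  (0, 0) → P = 0
  (0, 5/11) → P = 15/11
  (5/2, 0) → P = -10

The optimum lies where x_2 = 0 and 2x_1 + 11x_2 = 5.
Solving simultaneously gives x_1 = 5/2, x_2 = 0.

x_1 = 5/2, x_2 = 0, minimum P = -10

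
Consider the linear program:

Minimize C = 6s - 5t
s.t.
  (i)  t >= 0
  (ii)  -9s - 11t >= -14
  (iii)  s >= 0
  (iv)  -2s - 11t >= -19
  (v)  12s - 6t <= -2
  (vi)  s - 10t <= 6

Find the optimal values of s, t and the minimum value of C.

Corner points and C = 6s - 5t:
  (0, 14/11) → C = -70/11
  (1/3, 1) → C = -3
  (0, 1/3) → C = -5/3

The binding constraints are -9s - 11t = -14 and s = 0.
Solving simultaneously gives s = 0, t = 14/11.

s = 0, t = 14/11, minimum C = -70/11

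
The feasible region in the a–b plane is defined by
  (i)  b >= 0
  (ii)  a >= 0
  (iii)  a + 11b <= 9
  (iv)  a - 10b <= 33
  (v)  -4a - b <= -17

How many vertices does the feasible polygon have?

3

Of the 10 pairwise boundary intersections, those satisfying every inequality are:
  (9, 0)
  (17/4, 0)
  (178/43, 19/43)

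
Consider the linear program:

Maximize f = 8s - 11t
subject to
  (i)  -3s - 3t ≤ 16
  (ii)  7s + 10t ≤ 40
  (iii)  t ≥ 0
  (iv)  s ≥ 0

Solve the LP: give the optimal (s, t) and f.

Extreme points and f = 8s - 11t:
  (40/7, 0) → f = 320/7
  (0, 4) → f = -44
  (0, 0) → f = 0

At the optimal vertex, 7s + 10t = 40 and t = 0.
Solving simultaneously gives s = 40/7, t = 0.

s = 40/7, t = 0, maximum f = 320/7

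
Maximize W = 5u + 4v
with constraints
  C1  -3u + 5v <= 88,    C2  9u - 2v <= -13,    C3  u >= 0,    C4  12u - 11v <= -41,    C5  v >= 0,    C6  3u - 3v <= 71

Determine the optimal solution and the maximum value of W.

u = 37/13, v = 251/13, maximum W = 1189/13

At the optimal vertex, -3u + 5v = 88 and 9u - 2v = -13.
Solving simultaneously gives u = 37/13, v = 251/13.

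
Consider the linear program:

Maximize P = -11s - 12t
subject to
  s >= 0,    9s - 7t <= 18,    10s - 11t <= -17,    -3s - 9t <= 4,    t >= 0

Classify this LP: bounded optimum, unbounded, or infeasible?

bounded optimum

Vertices and P = -11s - 12t:
  (0, 17/11) → P = -204/11
  (317/29, 333/29) → P = -7483/29
The feasible region has finitely many vertices and no improving ray; the maximum is -204/11 at (0, 17/11).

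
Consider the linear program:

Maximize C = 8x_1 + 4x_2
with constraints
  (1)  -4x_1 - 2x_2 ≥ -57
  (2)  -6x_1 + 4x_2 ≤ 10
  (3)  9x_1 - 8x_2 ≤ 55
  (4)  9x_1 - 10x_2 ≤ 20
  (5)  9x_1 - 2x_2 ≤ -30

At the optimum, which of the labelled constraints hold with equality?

Corner points and C = 8x_1 + 4x_2:
  (-15/2, -35/4) → C = -95
  (-25/6, -15/4) → C = -145/3
  (-85/18, -25/4) → C = -565/9

The maximum is at (-25/6, -15/4). Substituting into each constraint, equality holds for (2) and (5); the remaining constraints have slack.

(2) and (5)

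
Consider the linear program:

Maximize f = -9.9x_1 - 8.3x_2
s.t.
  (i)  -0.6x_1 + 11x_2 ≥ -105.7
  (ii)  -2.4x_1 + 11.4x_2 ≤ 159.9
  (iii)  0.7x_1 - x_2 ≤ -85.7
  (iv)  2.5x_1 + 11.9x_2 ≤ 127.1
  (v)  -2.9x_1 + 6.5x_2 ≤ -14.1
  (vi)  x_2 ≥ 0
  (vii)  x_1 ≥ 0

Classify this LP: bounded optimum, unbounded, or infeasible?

The boundaries 2.5x_1 + 11.9x_2 = 127.1 and -2.9x_1 + 6.5x_2 = -14.1 meet at (49697/2538, 16667/2538), but that point violates 0.7x_1 - x_2 ≤ -85.7. Every candidate vertex is excluded by some other constraint, so the feasible region is empty.

infeasible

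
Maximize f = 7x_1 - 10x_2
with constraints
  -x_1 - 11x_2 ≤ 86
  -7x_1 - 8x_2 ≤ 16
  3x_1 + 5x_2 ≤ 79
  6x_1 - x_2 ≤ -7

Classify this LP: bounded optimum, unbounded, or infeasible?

bounded optimum

Vertices and f = 7x_1 - 10x_2:
  (-712/11, 601/11) → f = -10994/11
  (-72/55, -47/55) → f = -34/55
  (4/3, 15) → f = -422/3
The feasible region has finitely many vertices and no improving ray; the maximum is -34/55 at (-72/55, -47/55).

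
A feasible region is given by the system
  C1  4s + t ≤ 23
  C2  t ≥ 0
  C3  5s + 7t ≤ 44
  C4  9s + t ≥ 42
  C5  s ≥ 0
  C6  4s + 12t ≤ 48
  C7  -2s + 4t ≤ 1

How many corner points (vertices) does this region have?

Intersecting each pair of boundary lines and keeping only the points that satisfy every inequality leaves:
  (23/4, 0)
  (57/11, 25/11)
  (14/3, 0)
  (167/38, 93/38)
  (9/2, 5/2)

5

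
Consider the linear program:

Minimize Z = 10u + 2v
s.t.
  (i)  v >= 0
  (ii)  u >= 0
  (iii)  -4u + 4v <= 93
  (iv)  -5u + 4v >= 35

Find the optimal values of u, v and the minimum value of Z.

u = 0, v = 35/4, minimum Z = 35/2

Corner points and Z = 10u + 2v:
  (0, 93/4) → Z = 93/2
  (0, 35/4) → Z = 35/2
  (58, 325/4) → Z = 1485/2

The binding constraints are u = 0 and -5u + 4v = 35.
Solving simultaneously gives u = 0, v = 35/4.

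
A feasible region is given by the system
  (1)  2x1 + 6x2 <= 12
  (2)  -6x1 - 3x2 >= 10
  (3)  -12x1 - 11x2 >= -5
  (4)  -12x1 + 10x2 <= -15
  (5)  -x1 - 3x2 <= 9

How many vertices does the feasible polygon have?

The feasible vertices (each the meet of two boundaries and inside every other half-plane) are:
  (-55/96, -35/16)
  (-1/5, -44/15)
  (-45/46, -123/46)

3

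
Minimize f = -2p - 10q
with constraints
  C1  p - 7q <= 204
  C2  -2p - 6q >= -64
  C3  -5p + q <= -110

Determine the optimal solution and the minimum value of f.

p = 181/8, q = 25/8, minimum f = -153/2

Extreme points and f = -2p - 10q:
  (418/5, -86/5) → f = 24/5
  (283/17, -455/17) → f = 3984/17
  (181/8, 25/8) → f = -153/2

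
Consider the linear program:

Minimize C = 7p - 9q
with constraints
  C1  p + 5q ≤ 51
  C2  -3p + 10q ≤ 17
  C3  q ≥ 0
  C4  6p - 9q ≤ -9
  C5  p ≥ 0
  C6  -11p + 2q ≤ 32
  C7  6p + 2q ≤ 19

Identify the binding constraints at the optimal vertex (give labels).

C2 and C5

Extreme points and C = 7p - 9q:
  (21/11, 25/11) → C = -78/11
  (0, 17/10) → C = -153/10
  (0, 1) → C = -9

The minimum is at (0, 17/10). Substituting into each constraint, equality holds for C2 and C5; the remaining constraints have slack.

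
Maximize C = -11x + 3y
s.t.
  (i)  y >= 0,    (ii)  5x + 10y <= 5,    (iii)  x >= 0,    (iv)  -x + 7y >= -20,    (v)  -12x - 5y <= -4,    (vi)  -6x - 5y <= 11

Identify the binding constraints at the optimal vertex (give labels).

Corner points and C = -11x + 3y:
  (1, 0) → C = -11
  (1/3, 0) → C = -11/3
  (3/19, 8/19) → C = -9/19

The maximum is at (3/19, 8/19). Substituting into each constraint, equality holds for (ii) and (v); the remaining constraints have slack.

(ii) and (v)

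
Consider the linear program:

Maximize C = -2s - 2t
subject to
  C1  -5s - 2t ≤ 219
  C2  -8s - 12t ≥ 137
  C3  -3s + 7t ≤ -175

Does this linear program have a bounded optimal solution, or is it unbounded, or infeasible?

From the feasible point (-1183/41, -1532/41), moving in the direction (2, -5) keeps every constraint satisfied while C increases without bound.

unbounded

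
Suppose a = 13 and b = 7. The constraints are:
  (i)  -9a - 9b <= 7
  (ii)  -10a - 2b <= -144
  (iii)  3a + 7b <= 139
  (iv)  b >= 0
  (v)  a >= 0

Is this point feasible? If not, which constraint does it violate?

(i): -180 ≤ 7 ✓
(ii): -144 ≤ -144 ✓
(iii): 88 ≤ 139 ✓
(iv): 7 ≥ 0 ✓
(v): 13 ≥ 0 ✓

feasible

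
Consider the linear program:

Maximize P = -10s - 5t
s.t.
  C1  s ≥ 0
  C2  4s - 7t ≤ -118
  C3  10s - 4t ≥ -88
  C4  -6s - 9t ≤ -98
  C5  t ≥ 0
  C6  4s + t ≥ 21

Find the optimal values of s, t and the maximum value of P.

Extreme points and P = -10s - 5t:
  (0, 22) → P = -110
  (0, 21) → P = -105
  (29/32, 139/8) → P = -1535/16
The feasible region is unbounded (it extends along (7, 4), (2, 5)), but P strictly decreases along every unbounded feasible direction, so there is no improving ray and the maximum is attained at a vertex.

The optimum lies where 4s - 7t = -118 and 4s + t = 21.
Solving simultaneously gives s = 29/32, t = 139/8.

s = 29/32, t = 139/8, maximum P = -1535/16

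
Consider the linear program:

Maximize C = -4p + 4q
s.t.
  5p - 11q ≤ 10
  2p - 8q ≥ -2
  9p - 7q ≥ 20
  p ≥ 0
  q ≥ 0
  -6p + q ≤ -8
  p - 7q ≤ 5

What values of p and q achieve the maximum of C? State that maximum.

Corner points and C = -4p + 4q:
  (17/3, 5/3) → C = -16
  (75/32, 5/32) → C = -35/4
  (3, 1) → C = -8

p = 3, q = 1, maximum C = -8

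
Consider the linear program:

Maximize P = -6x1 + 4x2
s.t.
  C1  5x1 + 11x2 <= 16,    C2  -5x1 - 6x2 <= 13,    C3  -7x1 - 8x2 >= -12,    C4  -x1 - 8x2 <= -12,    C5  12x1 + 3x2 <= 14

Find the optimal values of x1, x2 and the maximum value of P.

Extreme points and P = -6x1 + 4x2:
  (-239/25, 29/5) → P = 2014/25
  (-4/29, 44/29) → P = 200/29
  (-88/17, 73/34) → P = 674/17

The binding constraints are 5x1 + 11x2 = 16 and -5x1 - 6x2 = 13.
Solving simultaneously gives x1 = -239/25, x2 = 29/5.

x1 = -239/25, x2 = 29/5, maximum P = 2014/25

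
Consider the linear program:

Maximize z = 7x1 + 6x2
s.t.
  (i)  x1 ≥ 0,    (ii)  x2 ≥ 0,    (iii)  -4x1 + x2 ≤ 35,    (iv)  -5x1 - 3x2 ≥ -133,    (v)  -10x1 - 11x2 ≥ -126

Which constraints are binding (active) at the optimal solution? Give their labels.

Extreme points and z = 7x1 + 6x2:
  (0, 0) → z = 0
  (0, 126/11) → z = 756/11
  (63/5, 0) → z = 441/5

The maximum is at (63/5, 0). Substituting into each constraint, equality holds for (ii) and (v); the remaining constraints have slack.

(ii) and (v)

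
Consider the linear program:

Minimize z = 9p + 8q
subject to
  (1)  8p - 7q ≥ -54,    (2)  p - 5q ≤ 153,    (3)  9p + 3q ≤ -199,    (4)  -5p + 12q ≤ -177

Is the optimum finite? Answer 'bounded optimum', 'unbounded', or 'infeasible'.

bounded optimum

Vertices and z = 9p + 8q:
  (-447/11, -426/11) → z = -7431/11
  (-1887/61, -1686/61) → z = -30471/61
  (-67/6, -197/6) → z = -2179/6
  (-619/41, -2588/123) → z = -37417/123
The feasible region has finitely many vertices and no improving ray; the minimum is -7431/11 at (-447/11, -426/11).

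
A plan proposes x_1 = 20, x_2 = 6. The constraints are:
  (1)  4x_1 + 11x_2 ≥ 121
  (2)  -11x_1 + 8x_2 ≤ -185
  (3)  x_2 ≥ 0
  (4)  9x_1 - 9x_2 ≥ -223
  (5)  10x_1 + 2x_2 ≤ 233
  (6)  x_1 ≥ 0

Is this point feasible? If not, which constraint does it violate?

Constraint (2): -11x_1 + 8x_2 = -172, which is not ≤ -185. All other constraints are satisfied.

not feasible — violates (2)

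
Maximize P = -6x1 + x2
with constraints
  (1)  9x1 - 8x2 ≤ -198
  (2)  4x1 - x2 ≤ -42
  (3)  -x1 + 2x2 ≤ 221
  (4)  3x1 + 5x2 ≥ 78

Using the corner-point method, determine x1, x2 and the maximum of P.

Extreme points and P = -6x1 + x2:
  (137/7, 842/7) → P = 20/7
  (-132/23, 438/23) → P = 1230/23
  (-949/11, 741/11) → P = 585

The optimum lies where -x1 + 2x2 = 221 and 3x1 + 5x2 = 78.
Solving simultaneously gives x1 = -949/11, x2 = 741/11.

x1 = -949/11, x2 = 741/11, maximum P = 585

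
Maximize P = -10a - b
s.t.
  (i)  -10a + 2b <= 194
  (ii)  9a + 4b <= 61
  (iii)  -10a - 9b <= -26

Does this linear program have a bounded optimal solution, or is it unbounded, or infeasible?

bounded optimum

Extreme points and P = -10a - b:
  (-327/29, 1178/29) → P = 2092/29
  (-77/5, 20) → P = 134
  (445/41, -376/41) → P = -4074/41
The feasible region has finitely many vertices and no improving ray; the maximum is 134 at (-77/5, 20).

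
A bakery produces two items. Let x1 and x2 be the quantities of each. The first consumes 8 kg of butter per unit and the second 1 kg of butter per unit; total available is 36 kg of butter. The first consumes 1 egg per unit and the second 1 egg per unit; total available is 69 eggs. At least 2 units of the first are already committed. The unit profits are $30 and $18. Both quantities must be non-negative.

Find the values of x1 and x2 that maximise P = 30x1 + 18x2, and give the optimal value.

Extreme points and P = 30x1 + 18x2:
  (9/2, 0) → P = 135
  (2, 0) → P = 60
  (2, 20) → P = 420

x1 = 2, x2 = 20, maximum P = 420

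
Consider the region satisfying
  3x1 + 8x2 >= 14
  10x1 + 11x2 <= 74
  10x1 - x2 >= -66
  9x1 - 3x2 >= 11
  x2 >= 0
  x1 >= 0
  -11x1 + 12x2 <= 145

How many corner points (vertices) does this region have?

4

Pairwise boundary intersections that survive every other constraint:
  (130/81, 31/27)
  (14/3, 0)
  (343/129, 556/129)
  (37/5, 0)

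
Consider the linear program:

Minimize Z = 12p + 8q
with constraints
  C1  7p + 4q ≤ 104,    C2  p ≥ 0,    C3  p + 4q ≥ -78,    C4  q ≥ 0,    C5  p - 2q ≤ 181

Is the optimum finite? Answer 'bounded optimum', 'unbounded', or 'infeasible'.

bounded optimum

Vertices and Z = 12p + 8q:
  (0, 26) → Z = 208
  (104/7, 0) → Z = 1248/7
  (0, 0) → Z = 0
The feasible region has finitely many vertices and no improving ray; the minimum is 0 at (0, 0).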